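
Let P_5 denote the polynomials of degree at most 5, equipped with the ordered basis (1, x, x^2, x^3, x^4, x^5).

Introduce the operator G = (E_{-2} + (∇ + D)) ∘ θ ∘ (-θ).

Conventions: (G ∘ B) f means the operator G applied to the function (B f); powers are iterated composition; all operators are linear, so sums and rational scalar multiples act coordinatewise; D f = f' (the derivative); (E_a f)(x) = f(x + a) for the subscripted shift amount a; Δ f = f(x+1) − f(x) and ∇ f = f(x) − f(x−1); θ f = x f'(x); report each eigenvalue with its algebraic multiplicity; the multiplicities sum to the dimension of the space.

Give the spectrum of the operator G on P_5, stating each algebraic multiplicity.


image of 1: 0
image of x: -x
image of x^2: -4x^2 - 12
image of x^3: -9x^3 - 81x + 63
image of x^4: -16x^4 - 288x^2 + 448x - 240
image of x^5: -25x^5 - 750x^3 + 1750x^2 - 1875x + 775
the matrix is upper triangular; its diagonal is (0, -1, -4, -9, -16, -25)
for a triangular matrix the eigenvalues are the diagonal entries, with algebraic multiplicity their repetition count

λ = -25 (multiplicity 1), λ = -16 (multiplicity 1), λ = -9 (multiplicity 1), λ = -4 (multiplicity 1), λ = -1 (multiplicity 1), λ = 0 (multiplicity 1)


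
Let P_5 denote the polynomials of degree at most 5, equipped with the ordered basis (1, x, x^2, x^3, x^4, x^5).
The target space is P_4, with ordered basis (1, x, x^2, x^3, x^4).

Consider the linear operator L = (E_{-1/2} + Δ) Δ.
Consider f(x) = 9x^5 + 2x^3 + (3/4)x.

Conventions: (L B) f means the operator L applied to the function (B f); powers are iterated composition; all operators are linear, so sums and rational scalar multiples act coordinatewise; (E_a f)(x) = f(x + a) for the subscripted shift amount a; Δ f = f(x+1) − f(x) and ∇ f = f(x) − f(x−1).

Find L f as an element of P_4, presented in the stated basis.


the image equals g(x) = 45x^4 + 180x^3 + (1137/2)x^2 + 642x + 4541/16

Δ f = 45x^4 + 90x^3 + 96x^2 + 51x + 47/4
E_{-1/2} Δ f = 45x^4 + (57/2)x^2 + 29/16
Δ Δ f = 180x^3 + 540x^2 + 642x + 282
(E_{-1/2} + Δ) Δ f = 45x^4 + 180x^3 + (1137/2)x^2 + 642x + 4541/16


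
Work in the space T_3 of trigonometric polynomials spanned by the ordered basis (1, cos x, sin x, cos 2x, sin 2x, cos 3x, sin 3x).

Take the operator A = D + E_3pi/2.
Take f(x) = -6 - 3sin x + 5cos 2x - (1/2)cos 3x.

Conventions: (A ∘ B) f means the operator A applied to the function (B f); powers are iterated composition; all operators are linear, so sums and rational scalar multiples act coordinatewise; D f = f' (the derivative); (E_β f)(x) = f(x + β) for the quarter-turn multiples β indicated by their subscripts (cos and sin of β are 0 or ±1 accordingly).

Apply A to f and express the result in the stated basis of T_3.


D f = -3cos x - 10sin 2x + (3/2)sin 3x
E_3pi/2 f = -6 + 3cos x - 5cos 2x + (1/2)sin 3x
(D + E_3pi/2) f = -6 - 5cos 2x - 10sin 2x + 2sin 3x

the result is g(x) = -6 - 5cos 2x - 10sin 2x + 2sin 3x


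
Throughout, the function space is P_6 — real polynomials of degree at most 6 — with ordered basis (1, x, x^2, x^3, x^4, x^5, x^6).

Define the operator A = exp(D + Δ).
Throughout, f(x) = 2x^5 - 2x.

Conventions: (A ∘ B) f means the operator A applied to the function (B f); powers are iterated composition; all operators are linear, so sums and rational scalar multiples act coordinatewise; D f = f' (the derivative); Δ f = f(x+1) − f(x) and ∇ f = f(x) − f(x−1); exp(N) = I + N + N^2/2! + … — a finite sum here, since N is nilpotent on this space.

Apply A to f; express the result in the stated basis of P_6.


order-1 term: 20x^4 + 20x^3 + 20x^2 + 10x - 2
order-2 term: 80x^3 + 120x^2 + 110x + 40
order-3 term: 160x^2 + 240x + 140
order-4 term: 160x + 160
order-5 term: 64
the series for exp(D + Δ) f terminates at order 5
exp(D + Δ) f = 2x^5 + 20x^4 + 100x^3 + 300x^2 + 518x + 402

g(x) = 2x^5 + 20x^4 + 100x^3 + 300x^2 + 518x + 402


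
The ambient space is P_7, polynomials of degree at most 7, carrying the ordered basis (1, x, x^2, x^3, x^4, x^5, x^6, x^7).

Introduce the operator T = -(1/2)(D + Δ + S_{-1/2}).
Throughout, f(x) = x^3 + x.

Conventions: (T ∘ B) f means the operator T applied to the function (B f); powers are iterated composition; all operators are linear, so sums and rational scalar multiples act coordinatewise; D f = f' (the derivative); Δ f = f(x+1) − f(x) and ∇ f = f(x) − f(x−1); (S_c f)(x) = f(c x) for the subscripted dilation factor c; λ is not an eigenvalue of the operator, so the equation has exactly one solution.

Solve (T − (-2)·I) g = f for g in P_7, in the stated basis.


write g with unknown coordinates in the stated basis and equate coefficients in (T − (-2)·I) g = f
solving from the highest basis element down gives g = (16/33)x^3 + (128/165)x^2 + (2164/1485)x + 1240/891
check: T g = (1/33)x^3 - (256/165)x^2 - (2843/1485)x - 2480/891
so T g − (-2)·g = x^3 + x = f ✓

the result is g(x) = (16/33)x^3 + (128/165)x^2 + (2164/1485)x + 1240/891


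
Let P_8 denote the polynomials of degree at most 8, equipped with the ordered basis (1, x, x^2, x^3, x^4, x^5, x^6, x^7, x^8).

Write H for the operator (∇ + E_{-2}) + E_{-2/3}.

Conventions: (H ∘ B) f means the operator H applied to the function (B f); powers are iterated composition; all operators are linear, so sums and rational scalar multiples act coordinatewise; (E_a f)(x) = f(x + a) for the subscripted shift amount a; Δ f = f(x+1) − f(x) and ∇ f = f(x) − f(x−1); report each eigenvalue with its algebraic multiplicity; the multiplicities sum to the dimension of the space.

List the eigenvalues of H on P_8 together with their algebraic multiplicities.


λ = 2 (multiplicity 9)

image of 1: 2
image of x: 2x - 5/3
image of x^2: 2x^2 - (10/3)x + 31/9
image of x^3: 2x^3 - 5x^2 + (31/3)x - 197/27
image of x^4: 2x^4 - (20/3)x^3 + (62/3)x^2 - (788/27)x + 1231/81
image of x^5: 2x^5 - (25/3)x^4 + (310/9)x^3 - (1970/27)x^2 + (6155/81)x - 7565/243
image of x^6: 2x^6 - 10x^5 + (155/3)x^4 - (3940/27)x^3 + (6155/27)x^2 - (15130/81)x + 45991/729
image of x^7: 2x^7 - (35/3)x^6 + (217/3)x^5 - (6895/27)x^4 + (43085/81)x^3 - (52955/81)x^2 + (321937/729)x - 277877/2187
image of x^8: 2x^8 - (40/3)x^7 + (868/9)x^6 - (11032/27)x^5 + (86170/81)x^4 - (423640/243)x^3 + (1287748/729)x^2 - (2223016/2187)x + 1673311/6561
the matrix is upper triangular; its diagonal is (2, 2, 2, 2, 2, 2, 2, 2, 2)
for a triangular matrix the eigenvalues are the diagonal entries, with algebraic multiplicity their repetition count


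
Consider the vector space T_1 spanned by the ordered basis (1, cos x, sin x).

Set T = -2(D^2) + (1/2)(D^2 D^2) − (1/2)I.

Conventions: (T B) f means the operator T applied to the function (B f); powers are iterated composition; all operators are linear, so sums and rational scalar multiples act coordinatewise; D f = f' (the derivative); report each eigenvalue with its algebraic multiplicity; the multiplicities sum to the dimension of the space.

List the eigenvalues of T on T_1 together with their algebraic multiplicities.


λ = -1/2 (multiplicity 1), λ = 2 (multiplicity 2)

image of 1: -1/2
image of cos x: 2cos x
image of sin x: 2sin x
the matrix is diagonal; its diagonal is (-1/2, 2, 2)
for a triangular matrix the eigenvalues are the diagonal entries, with algebraic multiplicity their repetition count


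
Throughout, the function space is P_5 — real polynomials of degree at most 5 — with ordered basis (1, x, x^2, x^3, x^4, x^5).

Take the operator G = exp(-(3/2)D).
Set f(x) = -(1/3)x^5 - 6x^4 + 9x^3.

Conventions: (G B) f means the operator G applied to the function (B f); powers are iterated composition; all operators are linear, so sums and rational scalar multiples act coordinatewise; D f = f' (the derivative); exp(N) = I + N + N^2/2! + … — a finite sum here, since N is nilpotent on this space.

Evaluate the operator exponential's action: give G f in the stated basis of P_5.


order-1 term: (5/2)x^4 + 36x^3 - (81/2)x^2
order-2 term: -(15/2)x^3 - 81x^2 + (243/4)x
order-3 term: (45/4)x^2 + 81x - 243/8
order-4 term: -(135/16)x - 243/8
order-5 term: 81/32
the series for exp(-(3/2)D) f terminates at order 5
exp(-(3/2)D) f = -(1/3)x^5 - (7/2)x^4 + (75/2)x^3 - (441/4)x^2 + (2133/16)x - 1863/32

the result is g(x) = -(1/3)x^5 - (7/2)x^4 + (75/2)x^3 - (441/4)x^2 + (2133/16)x - 1863/32


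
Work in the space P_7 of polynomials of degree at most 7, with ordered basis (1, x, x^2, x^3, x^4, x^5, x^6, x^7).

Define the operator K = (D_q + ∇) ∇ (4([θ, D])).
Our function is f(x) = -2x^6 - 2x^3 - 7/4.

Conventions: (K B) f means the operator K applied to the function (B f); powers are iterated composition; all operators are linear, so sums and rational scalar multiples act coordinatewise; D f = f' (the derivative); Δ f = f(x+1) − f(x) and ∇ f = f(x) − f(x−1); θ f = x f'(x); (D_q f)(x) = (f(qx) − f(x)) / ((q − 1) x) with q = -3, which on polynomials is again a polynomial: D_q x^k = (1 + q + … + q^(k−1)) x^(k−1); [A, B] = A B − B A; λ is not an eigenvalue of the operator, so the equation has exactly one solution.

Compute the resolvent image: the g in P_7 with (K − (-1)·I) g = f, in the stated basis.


the result is g(x) = -2x^6 + 3838x^3 + 6240x^2 - 2400x + 743609/4

write g with unknown coordinates in the stated basis and equate coefficients in (K − (-1)·I) g = f
solving from the highest basis element down gives g = -2x^6 + 3838x^3 + 6240x^2 - 2400x + 743609/4
check: K g = -3840x^3 - 6240x^2 + 2400x - 185904
so K g − (-1)·g = -2x^6 - 2x^3 - 7/4 = f ✓


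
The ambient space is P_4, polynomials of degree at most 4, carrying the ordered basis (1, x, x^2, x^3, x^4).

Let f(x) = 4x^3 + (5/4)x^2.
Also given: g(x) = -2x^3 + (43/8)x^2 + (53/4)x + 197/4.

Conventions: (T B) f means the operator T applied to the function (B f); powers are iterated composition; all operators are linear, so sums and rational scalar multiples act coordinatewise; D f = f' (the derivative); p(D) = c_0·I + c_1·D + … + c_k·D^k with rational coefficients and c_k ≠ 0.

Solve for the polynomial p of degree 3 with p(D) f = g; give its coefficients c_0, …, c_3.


D^0 f = 4x^3 + (5/4)x^2
D^1 f = 12x^2 + (5/2)x
D^2 f = 24x + 5/2
D^3 f = 24
matching coefficients of g against c_0 f + c_1 Df + … from the top degree down determines the c_i
solution: c_0 = -1/2, c_1 = 1/2, c_2 = 1/2, c_3 = 2

p(D) = -(1/2)·I + (1/2)·D + (1/2)·D^2 + 2·D^3, i.e. c_0 = -1/2, c_1 = 1/2, c_2 = 1/2, c_3 = 2


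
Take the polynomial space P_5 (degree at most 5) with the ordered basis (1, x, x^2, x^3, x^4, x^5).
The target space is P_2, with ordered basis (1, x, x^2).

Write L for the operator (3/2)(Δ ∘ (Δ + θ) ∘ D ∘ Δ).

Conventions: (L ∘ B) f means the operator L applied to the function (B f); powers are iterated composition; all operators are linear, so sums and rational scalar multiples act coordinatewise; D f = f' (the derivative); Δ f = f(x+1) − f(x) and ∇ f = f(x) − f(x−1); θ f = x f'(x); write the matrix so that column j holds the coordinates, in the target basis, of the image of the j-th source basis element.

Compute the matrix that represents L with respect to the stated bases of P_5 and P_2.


the matrix is [[0, 0, 0, 9, 90, 480]; [0, 0, 0, 0, 72, 630]; [0, 0, 0, 0, 0, 270]] (rows listed top to bottom)

image of 1: 0
image of x: 0
image of x^2: 0
image of x^3: 9
image of x^4: 72x + 90
image of x^5: 270x^2 + 630x + 480
each image's coordinates form column j of the matrix


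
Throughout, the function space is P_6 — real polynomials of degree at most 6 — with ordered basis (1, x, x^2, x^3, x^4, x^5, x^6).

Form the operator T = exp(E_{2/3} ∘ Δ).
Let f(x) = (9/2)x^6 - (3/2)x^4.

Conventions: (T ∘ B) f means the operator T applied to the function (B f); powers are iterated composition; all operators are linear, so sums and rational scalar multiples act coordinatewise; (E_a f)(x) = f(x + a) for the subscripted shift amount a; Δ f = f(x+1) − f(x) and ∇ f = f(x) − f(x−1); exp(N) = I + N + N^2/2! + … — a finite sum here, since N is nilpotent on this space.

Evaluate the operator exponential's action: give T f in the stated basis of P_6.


order-1 term: 27x^5 + (315/2)x^4 + 384x^3 + (973/2)x^2 + (953/3)x + 763/9
order-2 term: (135/2)x^4 + 630x^3 + (4527/2)x^2 + 3703x + 6967/3
order-3 term: 90x^3 + 945x^2 + 3369x + 4074
order-4 term: (135/2)x^2 + 630x + 1491
order-5 term: 27x + 315/2
order-6 term: 9/2
the series for exp(E_{2/3} ∘ Δ) f terminates at order 6
exp(E_{2/3} ∘ Δ) f = (9/2)x^6 + 27x^5 + (447/2)x^4 + 1104x^3 + (7525/2)x^2 + (24140/3)x + 73207/9

g(x) = (9/2)x^6 + 27x^5 + (447/2)x^4 + 1104x^3 + (7525/2)x^2 + (24140/3)x + 73207/9


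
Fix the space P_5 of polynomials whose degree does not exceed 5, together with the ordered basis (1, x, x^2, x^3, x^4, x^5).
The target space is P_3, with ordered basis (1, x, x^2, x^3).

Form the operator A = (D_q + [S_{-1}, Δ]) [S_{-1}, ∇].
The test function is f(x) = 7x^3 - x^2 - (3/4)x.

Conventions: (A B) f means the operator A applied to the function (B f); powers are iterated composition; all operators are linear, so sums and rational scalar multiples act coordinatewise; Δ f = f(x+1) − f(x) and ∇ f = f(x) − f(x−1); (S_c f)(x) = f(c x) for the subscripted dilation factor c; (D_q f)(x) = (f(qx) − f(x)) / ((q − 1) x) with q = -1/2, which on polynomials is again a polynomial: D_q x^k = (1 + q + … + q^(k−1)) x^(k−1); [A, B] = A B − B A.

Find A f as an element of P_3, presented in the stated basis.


∇ f = 21x^2 - 23x + 29/4
S_{-1} ∇ f = 21x^2 + 23x + 29/4
S_{-1} f = -7x^3 - x^2 + (3/4)x
∇ S_{-1} f = -21x^2 + 19x - 21/4
[S_{-1}, ∇] f = 42x^2 + 4x + 25/2
D_q [S_{-1}, ∇] f = 21x + 4
Δ [S_{-1}, ∇] f = 84x + 46
S_{-1} Δ [S_{-1}, ∇] f = -84x + 46
S_{-1} [S_{-1}, ∇] f = 42x^2 - 4x + 25/2
Δ S_{-1} [S_{-1}, ∇] f = 84x + 38
[S_{-1}, Δ] [S_{-1}, ∇] f = -168x + 8
(D_q + [S_{-1}, Δ]) [S_{-1}, ∇] f = -147x + 12

the result is g(x) = -147x + 12


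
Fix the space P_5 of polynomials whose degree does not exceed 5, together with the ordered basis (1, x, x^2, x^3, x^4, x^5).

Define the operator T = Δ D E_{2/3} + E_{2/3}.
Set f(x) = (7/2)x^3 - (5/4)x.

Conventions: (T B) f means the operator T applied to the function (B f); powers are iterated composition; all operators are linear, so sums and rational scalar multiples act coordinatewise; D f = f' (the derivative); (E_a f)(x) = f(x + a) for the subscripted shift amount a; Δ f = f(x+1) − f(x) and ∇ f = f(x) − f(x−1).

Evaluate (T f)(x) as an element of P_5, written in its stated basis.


g(x) = (7/2)x^3 + 7x^2 + (293/12)x + 667/27

E_{2/3} f = (7/2)x^3 + 7x^2 + (41/12)x + 11/54
D E_{2/3} f = (21/2)x^2 + 14x + 41/12
Δ D E_{2/3} f = 21x + 49/2
E_{2/3} f = (7/2)x^3 + 7x^2 + (41/12)x + 11/54
(Δ D E_{2/3} + E_{2/3}) f = (7/2)x^3 + 7x^2 + (293/12)x + 667/27


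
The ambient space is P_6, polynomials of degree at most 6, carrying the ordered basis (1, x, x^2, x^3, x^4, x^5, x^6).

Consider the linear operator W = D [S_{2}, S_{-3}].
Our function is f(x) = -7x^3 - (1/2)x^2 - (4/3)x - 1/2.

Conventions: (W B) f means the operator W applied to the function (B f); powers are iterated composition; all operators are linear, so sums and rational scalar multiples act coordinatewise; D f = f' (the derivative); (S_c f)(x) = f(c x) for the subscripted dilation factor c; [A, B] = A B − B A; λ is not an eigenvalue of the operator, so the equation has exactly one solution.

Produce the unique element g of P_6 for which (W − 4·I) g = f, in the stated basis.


the result is g(x) = (7/4)x^3 + (1/8)x^2 + (1/3)x + 1/8

write g with unknown coordinates in the stated basis and equate coefficients in (W − 4·I) g = f
solving from the highest basis element down gives g = (7/4)x^3 + (1/8)x^2 + (1/3)x + 1/8
check: W g = 0
so W g − 4·g = -7x^3 - (1/2)x^2 - (4/3)x - 1/2 = f ✓


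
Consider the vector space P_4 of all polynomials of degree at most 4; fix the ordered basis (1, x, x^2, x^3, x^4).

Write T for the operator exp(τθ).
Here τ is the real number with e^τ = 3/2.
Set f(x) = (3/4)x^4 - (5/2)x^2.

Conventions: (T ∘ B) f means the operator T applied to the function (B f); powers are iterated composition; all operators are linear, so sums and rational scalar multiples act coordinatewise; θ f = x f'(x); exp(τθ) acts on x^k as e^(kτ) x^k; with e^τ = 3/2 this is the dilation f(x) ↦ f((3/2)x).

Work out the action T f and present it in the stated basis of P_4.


exp(τθ) x^k = e^(kτ) x^k; with e^τ = 3/2 this sends x^k to (3/2)^k x^k
x^2 ↦ 9/4 x^2
x^4 ↦ 81/16 x^4
applying this coordinatewise to f: exp(τθ) f = (243/64)x^4 - (45/8)x^2

the image equals g(x) = (243/64)x^4 - (45/8)x^2


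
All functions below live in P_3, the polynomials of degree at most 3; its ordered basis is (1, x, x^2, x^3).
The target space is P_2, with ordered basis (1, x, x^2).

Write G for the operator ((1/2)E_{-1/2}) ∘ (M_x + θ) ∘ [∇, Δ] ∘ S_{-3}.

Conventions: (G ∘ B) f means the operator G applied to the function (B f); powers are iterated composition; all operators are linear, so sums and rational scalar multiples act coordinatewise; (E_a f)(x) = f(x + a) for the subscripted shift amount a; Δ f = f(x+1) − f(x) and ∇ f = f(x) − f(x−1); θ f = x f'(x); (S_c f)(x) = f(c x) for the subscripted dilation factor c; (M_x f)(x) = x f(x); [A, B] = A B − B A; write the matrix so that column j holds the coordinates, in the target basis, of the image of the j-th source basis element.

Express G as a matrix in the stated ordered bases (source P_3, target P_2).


the matrix is [[0, 0, 0, 0]; [0, 0, 0, 0]; [0, 0, 0, 0]] (rows listed top to bottom)

image of 1: 0
image of x: 0
image of x^2: 0
image of x^3: 0
each image's coordinates form column j of the matrix


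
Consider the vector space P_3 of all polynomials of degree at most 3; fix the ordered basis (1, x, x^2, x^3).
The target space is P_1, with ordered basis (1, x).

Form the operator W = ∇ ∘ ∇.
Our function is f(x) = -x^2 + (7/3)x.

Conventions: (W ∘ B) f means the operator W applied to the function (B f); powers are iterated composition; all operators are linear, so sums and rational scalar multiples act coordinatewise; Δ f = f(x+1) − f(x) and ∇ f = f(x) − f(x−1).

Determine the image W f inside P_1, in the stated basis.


the image equals g(x) = -2

∇ f = -2x + 10/3
∇ ∇ f = -2


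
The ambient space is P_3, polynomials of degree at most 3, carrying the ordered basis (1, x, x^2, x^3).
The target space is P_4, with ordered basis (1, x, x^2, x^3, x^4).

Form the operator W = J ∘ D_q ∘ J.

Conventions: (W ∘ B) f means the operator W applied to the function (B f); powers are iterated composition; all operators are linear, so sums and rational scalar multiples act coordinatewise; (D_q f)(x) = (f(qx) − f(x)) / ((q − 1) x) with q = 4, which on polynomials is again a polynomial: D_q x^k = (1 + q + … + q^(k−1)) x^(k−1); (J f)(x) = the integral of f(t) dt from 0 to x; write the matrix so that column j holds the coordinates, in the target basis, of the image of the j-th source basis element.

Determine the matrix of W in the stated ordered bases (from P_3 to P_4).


image of 1: x
image of x: (5/4)x^2
image of x^2: (7/3)x^3
image of x^3: (85/16)x^4
each image's coordinates form column j of the matrix

the matrix is [[0, 0, 0, 0]; [1, 0, 0, 0]; [0, 5/4, 0, 0]; [0, 0, 7/3, 0]; [0, 0, 0, 85/16]] (rows listed top to bottom)


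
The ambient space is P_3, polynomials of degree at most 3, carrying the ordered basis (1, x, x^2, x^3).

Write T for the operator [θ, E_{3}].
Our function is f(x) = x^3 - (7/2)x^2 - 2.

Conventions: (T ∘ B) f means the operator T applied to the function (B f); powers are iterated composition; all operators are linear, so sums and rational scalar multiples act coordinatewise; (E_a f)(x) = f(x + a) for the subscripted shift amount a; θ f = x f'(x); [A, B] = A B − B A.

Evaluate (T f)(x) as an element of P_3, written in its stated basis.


the image equals g(x) = -9x^2 - 33x - 18

E_{3} f = x^3 + (11/2)x^2 + 6x - 13/2
θ E_{3} f = 3x^3 + 11x^2 + 6x
θ f = 3x^3 - 7x^2
E_{3} θ f = 3x^3 + 20x^2 + 39x + 18
[θ, E_{3}] f = -9x^2 - 33x - 18


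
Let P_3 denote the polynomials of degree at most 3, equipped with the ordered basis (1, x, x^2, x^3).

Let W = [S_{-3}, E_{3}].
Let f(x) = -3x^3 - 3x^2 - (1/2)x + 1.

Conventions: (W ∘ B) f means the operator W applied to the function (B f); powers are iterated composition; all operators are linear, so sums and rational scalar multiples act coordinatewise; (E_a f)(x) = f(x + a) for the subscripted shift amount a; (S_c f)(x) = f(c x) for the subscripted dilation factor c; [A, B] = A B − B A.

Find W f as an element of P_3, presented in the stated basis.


the result is g(x) = -972x^2 - 1728x - 2058

E_{3} f = -3x^3 - 30x^2 - (199/2)x - 217/2
S_{-3} E_{3} f = 81x^3 - 270x^2 + (597/2)x - 217/2
S_{-3} f = 81x^3 - 27x^2 + (3/2)x + 1
E_{3} S_{-3} f = 81x^3 + 702x^2 + (4053/2)x + 3899/2
[S_{-3}, E_{3}] f = -972x^2 - 1728x - 2058


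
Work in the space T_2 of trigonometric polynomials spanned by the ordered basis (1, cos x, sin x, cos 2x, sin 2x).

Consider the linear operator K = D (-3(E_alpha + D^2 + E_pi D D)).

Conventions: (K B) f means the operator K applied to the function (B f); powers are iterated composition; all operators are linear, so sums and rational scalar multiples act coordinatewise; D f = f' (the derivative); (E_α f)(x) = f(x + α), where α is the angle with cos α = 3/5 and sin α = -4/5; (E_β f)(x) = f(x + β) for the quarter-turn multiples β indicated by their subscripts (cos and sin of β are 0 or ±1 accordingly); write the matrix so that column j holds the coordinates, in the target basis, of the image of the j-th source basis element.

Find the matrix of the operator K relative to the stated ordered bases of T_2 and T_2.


image of 1: 0
image of cos x: -(12/5)cos x + (9/5)sin x
image of sin x: -(9/5)cos x - (12/5)sin x
image of cos 2x: -(144/25)cos 2x - (1242/25)sin 2x
image of sin 2x: (1242/25)cos 2x - (144/25)sin 2x
each image's coordinates form column j of the matrix

the matrix is [[0, 0, 0, 0, 0]; [0, -12/5, -9/5, 0, 0]; [0, 9/5, -12/5, 0, 0]; [0, 0, 0, -144/25, 1242/25]; [0, 0, 0, -1242/25, -144/25]] (rows listed top to bottom)


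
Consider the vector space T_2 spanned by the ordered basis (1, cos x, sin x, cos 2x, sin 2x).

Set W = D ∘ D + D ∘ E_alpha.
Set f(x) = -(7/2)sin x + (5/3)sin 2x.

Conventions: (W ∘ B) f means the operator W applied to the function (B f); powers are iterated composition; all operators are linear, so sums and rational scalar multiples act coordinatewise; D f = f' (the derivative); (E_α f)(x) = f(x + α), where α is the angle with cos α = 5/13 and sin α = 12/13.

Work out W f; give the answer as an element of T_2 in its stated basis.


D f = -(7/2)cos x + (10/3)cos 2x
D D f = (7/2)sin x - (20/3)sin 2x
E_alpha f = -(42/13)cos x - (35/26)sin x + (200/169)cos 2x - (595/507)sin 2x
D E_alpha f = -(35/26)cos x + (42/13)sin x - (1190/507)cos 2x - (400/169)sin 2x
(D ∘ D + D ∘ E_alpha) f = -(35/26)cos x + (175/26)sin x - (1190/507)cos 2x - (4580/507)sin 2x

g(x) = -(35/26)cos x + (175/26)sin x - (1190/507)cos 2x - (4580/507)sin 2x


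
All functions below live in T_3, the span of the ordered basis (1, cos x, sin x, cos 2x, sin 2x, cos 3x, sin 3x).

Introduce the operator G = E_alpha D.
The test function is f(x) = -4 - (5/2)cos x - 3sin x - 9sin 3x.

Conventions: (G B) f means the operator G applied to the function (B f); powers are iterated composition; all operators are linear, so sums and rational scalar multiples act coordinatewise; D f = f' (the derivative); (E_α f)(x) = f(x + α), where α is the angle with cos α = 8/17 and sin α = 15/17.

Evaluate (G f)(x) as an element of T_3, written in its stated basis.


D f = -3cos x + (5/2)sin x - 27cos 3x
E_alpha D f = (27/34)cos x + (65/17)sin x + (131976/4913)cos 3x - (13365/4913)sin 3x

the image equals g(x) = (27/34)cos x + (65/17)sin x + (131976/4913)cos 3x - (13365/4913)sin 3x


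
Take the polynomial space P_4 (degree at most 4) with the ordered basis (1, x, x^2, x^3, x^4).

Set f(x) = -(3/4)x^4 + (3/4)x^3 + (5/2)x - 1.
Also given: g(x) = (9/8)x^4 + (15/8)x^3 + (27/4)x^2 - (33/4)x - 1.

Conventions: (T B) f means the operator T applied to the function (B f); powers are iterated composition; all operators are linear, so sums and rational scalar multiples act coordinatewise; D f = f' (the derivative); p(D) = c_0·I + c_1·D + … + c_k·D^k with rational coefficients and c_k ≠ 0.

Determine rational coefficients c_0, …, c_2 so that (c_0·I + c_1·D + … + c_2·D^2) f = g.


c_0 = -3/2, c_1 = -1, c_2 = -1

D^0 f = -(3/4)x^4 + (3/4)x^3 + (5/2)x - 1
D^1 f = -3x^3 + (9/4)x^2 + 5/2
D^2 f = -9x^2 + (9/2)x
matching coefficients of g against c_0 f + c_1 Df + … from the top degree down determines the c_i
solution: c_0 = -3/2, c_1 = -1, c_2 = -1


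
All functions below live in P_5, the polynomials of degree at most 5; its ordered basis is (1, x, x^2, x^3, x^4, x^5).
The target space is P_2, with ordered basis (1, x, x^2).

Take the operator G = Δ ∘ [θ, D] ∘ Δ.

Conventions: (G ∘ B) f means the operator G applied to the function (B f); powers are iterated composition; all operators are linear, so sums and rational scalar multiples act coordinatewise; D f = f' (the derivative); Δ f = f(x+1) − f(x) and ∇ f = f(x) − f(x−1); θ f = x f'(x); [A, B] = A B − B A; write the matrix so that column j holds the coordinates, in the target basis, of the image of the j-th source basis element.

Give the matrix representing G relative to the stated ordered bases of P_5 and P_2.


the matrix is [[0, 0, 0, -6, -24, -70]; [0, 0, 0, 0, -24, -120]; [0, 0, 0, 0, 0, -60]] (rows listed top to bottom)

image of 1: 0
image of x: 0
image of x^2: 0
image of x^3: -6
image of x^4: -24x - 24
image of x^5: -60x^2 - 120x - 70
each image's coordinates form column j of the matrix


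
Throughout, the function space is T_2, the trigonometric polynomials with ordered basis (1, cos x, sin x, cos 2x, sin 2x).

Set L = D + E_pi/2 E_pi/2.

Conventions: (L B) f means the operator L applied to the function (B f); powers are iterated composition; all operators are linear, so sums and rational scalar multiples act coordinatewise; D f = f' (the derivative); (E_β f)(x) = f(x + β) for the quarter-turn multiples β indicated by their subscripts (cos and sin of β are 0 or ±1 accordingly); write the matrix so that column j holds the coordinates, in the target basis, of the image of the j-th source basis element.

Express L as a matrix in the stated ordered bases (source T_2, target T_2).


image of 1: 1
image of cos x: -cos x - sin x
image of sin x: cos x - sin x
image of cos 2x: cos 2x - 2sin 2x
image of sin 2x: 2cos 2x + sin 2x
each image's coordinates form column j of the matrix

the matrix is [[1, 0, 0, 0, 0]; [0, -1, 1, 0, 0]; [0, -1, -1, 0, 0]; [0, 0, 0, 1, 2]; [0, 0, 0, -2, 1]] (rows listed top to bottom)


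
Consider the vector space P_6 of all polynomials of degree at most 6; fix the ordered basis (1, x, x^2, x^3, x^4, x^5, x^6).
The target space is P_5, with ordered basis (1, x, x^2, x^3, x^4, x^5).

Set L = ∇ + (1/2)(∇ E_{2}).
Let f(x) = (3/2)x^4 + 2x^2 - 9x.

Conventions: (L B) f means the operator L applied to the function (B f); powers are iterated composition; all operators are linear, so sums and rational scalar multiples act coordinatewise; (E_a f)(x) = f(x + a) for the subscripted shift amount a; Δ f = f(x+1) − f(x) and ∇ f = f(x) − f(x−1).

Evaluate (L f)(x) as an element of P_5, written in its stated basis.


g(x) = 9x^3 + (9/2)x^2 + 33x - 11/4

∇ f = 6x^3 - 9x^2 + 10x - 25/2
E_{2} f = (3/2)x^4 + 12x^3 + 38x^2 + 47x + 14
∇ E_{2} f = 6x^3 + 27x^2 + 46x + 39/2
((1/2)(∇ E_{2})) f = 3x^3 + (27/2)x^2 + 23x + 39/4
(∇ + (1/2)(∇ E_{2})) f = 9x^3 + (9/2)x^2 + 33x - 11/4


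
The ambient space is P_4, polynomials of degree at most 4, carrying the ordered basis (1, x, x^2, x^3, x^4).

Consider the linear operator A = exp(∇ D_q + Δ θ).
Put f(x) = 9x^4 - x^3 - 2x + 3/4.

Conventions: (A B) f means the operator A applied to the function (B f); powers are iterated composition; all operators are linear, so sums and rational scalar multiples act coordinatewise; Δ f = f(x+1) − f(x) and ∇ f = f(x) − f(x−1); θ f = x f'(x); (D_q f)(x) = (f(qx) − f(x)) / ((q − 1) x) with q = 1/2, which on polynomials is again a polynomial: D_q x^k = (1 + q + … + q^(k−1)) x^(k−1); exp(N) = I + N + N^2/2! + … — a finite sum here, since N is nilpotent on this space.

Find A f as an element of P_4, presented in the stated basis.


order-1 term: 144x^3 + (2061/8)x^2 + (647/8)x + 397/8
order-2 term: 648x^2 + (5661/4)x + 18601/32
order-3 term: 864x + 4911/4
order-4 term: 216
the series for exp(∇ D_q + Δ θ) f terminates at order 4
exp(∇ D_q + Δ θ) f = 9x^4 + 143x^3 + (7245/8)x^2 + (18865/8)x + 66413/32

the image equals g(x) = 9x^4 + 143x^3 + (7245/8)x^2 + (18865/8)x + 66413/32


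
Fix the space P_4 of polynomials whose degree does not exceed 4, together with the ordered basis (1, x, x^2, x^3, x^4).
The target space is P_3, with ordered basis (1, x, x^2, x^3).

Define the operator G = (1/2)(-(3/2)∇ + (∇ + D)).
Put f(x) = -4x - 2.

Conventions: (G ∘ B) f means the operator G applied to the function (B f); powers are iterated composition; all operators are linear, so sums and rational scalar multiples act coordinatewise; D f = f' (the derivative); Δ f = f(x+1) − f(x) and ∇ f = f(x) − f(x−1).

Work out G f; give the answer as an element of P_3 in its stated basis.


g(x) = -1

∇ f = -4
(-(3/2)∇) f = 6
∇ f = -4
D f = -4
(∇ + D) f = -8
(-(3/2)∇ + (∇ + D)) f = -2
((1/2)(-(3/2)∇ + (∇ + D))) f = -1


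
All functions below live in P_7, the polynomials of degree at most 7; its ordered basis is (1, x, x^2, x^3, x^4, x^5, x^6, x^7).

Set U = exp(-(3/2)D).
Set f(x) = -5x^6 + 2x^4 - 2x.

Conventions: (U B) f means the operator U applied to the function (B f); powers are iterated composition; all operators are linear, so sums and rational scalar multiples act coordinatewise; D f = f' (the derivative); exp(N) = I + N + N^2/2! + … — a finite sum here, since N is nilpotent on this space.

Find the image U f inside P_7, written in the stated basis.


the image equals g(x) = -5x^6 + 45x^5 - (667/4)x^4 + (651/2)x^3 - (5643/16)x^2 + (3181/16)x - 2805/64

order-1 term: 45x^5 - 12x^3 + 3
order-2 term: -(675/4)x^4 + 27x^2
order-3 term: (675/2)x^3 - 27x
order-4 term: -(6075/16)x^2 + 81/8
order-5 term: (3645/16)x
order-6 term: -3645/64
the series for exp(-(3/2)D) f terminates at order 6
exp(-(3/2)D) f = -5x^6 + 45x^5 - (667/4)x^4 + (651/2)x^3 - (5643/16)x^2 + (3181/16)x - 2805/64


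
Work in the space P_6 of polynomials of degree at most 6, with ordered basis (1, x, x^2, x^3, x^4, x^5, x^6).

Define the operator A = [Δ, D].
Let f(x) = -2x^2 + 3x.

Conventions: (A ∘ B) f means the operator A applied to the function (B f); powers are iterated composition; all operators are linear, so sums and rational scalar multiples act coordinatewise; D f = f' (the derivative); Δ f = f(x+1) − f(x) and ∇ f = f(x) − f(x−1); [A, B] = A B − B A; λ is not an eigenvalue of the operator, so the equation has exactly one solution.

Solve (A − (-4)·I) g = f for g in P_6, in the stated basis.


write g with unknown coordinates in the stated basis and equate coefficients in (A − (-4)·I) g = f
solving from the highest basis element down gives g = -(1/2)x^2 + (3/4)x
check: A g = 0
so A g − (-4)·g = -2x^2 + 3x = f ✓

the image equals g(x) = -(1/2)x^2 + (3/4)x


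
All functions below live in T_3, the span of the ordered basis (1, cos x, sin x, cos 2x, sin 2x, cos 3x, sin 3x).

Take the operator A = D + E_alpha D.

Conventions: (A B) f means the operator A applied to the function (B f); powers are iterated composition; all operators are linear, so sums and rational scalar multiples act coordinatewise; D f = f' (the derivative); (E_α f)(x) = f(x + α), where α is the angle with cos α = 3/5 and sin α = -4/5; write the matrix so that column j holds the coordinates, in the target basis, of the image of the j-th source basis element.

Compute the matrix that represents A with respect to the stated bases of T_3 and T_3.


the matrix is [[0, 0, 0, 0, 0, 0, 0]; [0, 4/5, 8/5, 0, 0, 0, 0]; [0, -8/5, 4/5, 0, 0, 0, 0]; [0, 0, 0, 48/25, 36/25, 0, 0]; [0, 0, 0, -36/25, 48/25, 0, 0]; [0, 0, 0, 0, 0, 132/125, 24/125]; [0, 0, 0, 0, 0, -24/125, 132/125]] (rows listed top to bottom)

image of 1: 0
image of cos x: (4/5)cos x - (8/5)sin x
image of sin x: (8/5)cos x + (4/5)sin x
image of cos 2x: (48/25)cos 2x - (36/25)sin 2x
image of sin 2x: (36/25)cos 2x + (48/25)sin 2x
image of cos 3x: (132/125)cos 3x - (24/125)sin 3x
image of sin 3x: (24/125)cos 3x + (132/125)sin 3x
each image's coordinates form column j of the matrix


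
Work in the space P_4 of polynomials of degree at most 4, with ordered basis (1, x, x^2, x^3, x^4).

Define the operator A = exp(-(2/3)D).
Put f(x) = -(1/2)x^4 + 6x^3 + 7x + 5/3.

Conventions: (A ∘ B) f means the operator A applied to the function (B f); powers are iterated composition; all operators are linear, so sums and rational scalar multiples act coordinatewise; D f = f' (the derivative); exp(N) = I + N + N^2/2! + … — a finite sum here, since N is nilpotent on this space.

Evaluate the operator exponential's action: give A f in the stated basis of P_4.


g(x) = -(1/2)x^4 + (22/3)x^3 - (40/3)x^2 + (421/27)x - 395/81

order-1 term: (4/3)x^3 - 12x^2 - 14/3
order-2 term: -(4/3)x^2 + 8x
order-3 term: (16/27)x - 16/9
order-4 term: -8/81
the series for exp(-(2/3)D) f terminates at order 4
exp(-(2/3)D) f = -(1/2)x^4 + (22/3)x^3 - (40/3)x^2 + (421/27)x - 395/81


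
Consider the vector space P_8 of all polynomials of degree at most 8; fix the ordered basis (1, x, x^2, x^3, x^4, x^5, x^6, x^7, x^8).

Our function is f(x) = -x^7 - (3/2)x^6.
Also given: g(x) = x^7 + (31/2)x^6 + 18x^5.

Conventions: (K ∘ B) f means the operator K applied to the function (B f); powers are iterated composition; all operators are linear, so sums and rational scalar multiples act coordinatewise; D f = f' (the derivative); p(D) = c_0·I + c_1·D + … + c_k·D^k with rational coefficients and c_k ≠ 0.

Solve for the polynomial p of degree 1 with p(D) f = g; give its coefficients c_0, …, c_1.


p(D) = -I − 2·D, i.e. c_0 = -1, c_1 = -2

D^0 f = -x^7 - (3/2)x^6
D^1 f = -7x^6 - 9x^5
matching coefficients of g against c_0 f + c_1 Df + … from the top degree down determines the c_i
solution: c_0 = -1, c_1 = -2


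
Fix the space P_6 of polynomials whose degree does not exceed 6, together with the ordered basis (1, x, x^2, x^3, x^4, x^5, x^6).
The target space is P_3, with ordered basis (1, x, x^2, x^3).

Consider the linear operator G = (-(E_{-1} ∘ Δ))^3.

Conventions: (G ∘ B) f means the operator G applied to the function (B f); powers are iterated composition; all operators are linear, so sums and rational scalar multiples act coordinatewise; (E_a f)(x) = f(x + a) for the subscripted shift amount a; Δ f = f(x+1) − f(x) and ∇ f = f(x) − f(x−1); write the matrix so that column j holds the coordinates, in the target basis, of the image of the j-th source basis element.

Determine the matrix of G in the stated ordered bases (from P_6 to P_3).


the matrix is [[0, 0, 0, -6, 36, -150, 540]; [0, 0, 0, 0, -24, 180, -900]; [0, 0, 0, 0, 0, -60, 540]; [0, 0, 0, 0, 0, 0, -120]] (rows listed top to bottom)

image of 1: 0
image of x: 0
image of x^2: 0
image of x^3: -6
image of x^4: -24x + 36
image of x^5: -60x^2 + 180x - 150
image of x^6: -120x^3 + 540x^2 - 900x + 540
each image's coordinates form column j of the matrix


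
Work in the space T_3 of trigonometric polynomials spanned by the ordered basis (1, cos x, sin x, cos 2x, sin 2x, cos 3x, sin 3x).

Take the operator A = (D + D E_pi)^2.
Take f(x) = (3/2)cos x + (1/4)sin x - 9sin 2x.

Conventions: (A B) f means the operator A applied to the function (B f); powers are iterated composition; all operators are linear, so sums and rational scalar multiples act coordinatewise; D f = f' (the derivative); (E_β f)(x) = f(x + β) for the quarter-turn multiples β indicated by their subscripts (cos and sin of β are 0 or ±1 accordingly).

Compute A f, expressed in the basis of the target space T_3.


D f = (1/4)cos x - (3/2)sin x - 18cos 2x
E_pi f = -(3/2)cos x - (1/4)sin x - 9sin 2x
D E_pi f = -(1/4)cos x + (3/2)sin x - 18cos 2x
(D + D E_pi) f = -36cos 2x
D (D + D E_pi) f = 72sin 2x
E_pi (D + D E_pi) f = -36cos 2x
D E_pi (D + D E_pi) f = 72sin 2x
(D + D E_pi) (D + D E_pi) f = 144sin 2x

g(x) = 144sin 2x


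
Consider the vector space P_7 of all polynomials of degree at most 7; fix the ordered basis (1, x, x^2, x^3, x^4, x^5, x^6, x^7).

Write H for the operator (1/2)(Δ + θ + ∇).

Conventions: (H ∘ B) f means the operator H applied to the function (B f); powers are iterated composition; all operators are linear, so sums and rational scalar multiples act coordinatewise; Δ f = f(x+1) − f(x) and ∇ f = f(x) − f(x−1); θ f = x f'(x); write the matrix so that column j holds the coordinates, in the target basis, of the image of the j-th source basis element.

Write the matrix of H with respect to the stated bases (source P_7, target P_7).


the matrix is [[0, 1, 0, 1, 0, 1, 0, 1]; [0, 1/2, 2, 0, 4, 0, 6, 0]; [0, 0, 1, 3, 0, 10, 0, 21]; [0, 0, 0, 3/2, 4, 0, 20, 0]; [0, 0, 0, 0, 2, 5, 0, 35]; [0, 0, 0, 0, 0, 5/2, 6, 0]; [0, 0, 0, 0, 0, 0, 3, 7]; [0, 0, 0, 0, 0, 0, 0, 7/2]] (rows listed top to bottom)

image of 1: 0
image of x: (1/2)x + 1
image of x^2: x^2 + 2x
image of x^3: (3/2)x^3 + 3x^2 + 1
image of x^4: 2x^4 + 4x^3 + 4x
image of x^5: (5/2)x^5 + 5x^4 + 10x^2 + 1
image of x^6: 3x^6 + 6x^5 + 20x^3 + 6x
image of x^7: (7/2)x^7 + 7x^6 + 35x^4 + 21x^2 + 1
each image's coordinates form column j of the matrix


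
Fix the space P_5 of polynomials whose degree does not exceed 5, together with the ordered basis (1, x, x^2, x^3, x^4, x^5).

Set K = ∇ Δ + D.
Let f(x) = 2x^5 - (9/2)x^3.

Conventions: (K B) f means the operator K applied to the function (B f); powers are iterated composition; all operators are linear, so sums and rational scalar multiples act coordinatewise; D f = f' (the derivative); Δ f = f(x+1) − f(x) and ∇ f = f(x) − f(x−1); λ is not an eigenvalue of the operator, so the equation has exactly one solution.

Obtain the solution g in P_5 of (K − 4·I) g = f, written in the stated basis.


write g with unknown coordinates in the stated basis and equate coefficients in (K − 4·I) g = f
solving from the highest basis element down gives g = -(1/2)x^5 - (5/8)x^4 - 2x^3 - (27/8)x^2 - (95/16)x - 223/64
check: K g = -(5/2)x^4 - (25/2)x^3 - (27/2)x^2 - (95/4)x - 223/16
so K g − 4·g = 2x^5 - (9/2)x^3 = f ✓

g(x) = -(1/2)x^5 - (5/8)x^4 - 2x^3 - (27/8)x^2 - (95/16)x - 223/64


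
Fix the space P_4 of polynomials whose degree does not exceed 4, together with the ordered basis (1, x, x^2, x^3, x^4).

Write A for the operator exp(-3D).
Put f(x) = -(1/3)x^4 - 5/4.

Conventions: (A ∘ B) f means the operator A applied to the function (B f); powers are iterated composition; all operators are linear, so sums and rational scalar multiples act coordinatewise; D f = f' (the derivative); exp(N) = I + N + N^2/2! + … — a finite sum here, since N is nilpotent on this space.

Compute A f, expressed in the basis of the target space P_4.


g(x) = -(1/3)x^4 + 4x^3 - 18x^2 + 36x - 113/4

order-1 term: 4x^3
order-2 term: -18x^2
order-3 term: 36x
order-4 term: -27
the series for exp(-3D) f terminates at order 4
exp(-3D) f = -(1/3)x^4 + 4x^3 - 18x^2 + 36x - 113/4


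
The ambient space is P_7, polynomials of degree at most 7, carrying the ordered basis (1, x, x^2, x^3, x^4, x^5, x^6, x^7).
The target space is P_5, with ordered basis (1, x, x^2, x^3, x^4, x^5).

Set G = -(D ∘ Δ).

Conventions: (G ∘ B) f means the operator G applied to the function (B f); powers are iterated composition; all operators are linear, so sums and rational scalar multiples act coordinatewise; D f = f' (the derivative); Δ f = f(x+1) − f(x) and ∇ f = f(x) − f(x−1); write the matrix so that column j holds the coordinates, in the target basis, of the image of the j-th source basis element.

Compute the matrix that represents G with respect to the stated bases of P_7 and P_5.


the matrix is [[0, 0, -2, -3, -4, -5, -6, -7]; [0, 0, 0, -6, -12, -20, -30, -42]; [0, 0, 0, 0, -12, -30, -60, -105]; [0, 0, 0, 0, 0, -20, -60, -140]; [0, 0, 0, 0, 0, 0, -30, -105]; [0, 0, 0, 0, 0, 0, 0, -42]] (rows listed top to bottom)

image of 1: 0
image of x: 0
image of x^2: -2
image of x^3: -6x - 3
image of x^4: -12x^2 - 12x - 4
image of x^5: -20x^3 - 30x^2 - 20x - 5
image of x^6: -30x^4 - 60x^3 - 60x^2 - 30x - 6
image of x^7: -42x^5 - 105x^4 - 140x^3 - 105x^2 - 42x - 7
each image's coordinates form column j of the matrix
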